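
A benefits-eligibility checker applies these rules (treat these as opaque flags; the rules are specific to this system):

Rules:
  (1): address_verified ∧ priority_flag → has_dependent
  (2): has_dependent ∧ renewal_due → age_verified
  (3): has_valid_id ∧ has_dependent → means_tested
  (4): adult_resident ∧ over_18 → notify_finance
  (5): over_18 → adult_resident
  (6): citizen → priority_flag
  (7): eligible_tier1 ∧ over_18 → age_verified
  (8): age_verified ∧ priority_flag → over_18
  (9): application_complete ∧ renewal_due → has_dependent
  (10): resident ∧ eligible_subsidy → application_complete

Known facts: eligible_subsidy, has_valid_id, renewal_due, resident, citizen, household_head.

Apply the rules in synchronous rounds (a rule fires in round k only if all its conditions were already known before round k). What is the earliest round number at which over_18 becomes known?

4

Round 1 — (6), (10), derive priority_flag, application_complete.
Round 2 — (9), derive has_dependent.
Round 3 — (2), (3), derive age_verified, means_tested.
Round 4 — (8), derive over_18.
over_18 first appears in round 4.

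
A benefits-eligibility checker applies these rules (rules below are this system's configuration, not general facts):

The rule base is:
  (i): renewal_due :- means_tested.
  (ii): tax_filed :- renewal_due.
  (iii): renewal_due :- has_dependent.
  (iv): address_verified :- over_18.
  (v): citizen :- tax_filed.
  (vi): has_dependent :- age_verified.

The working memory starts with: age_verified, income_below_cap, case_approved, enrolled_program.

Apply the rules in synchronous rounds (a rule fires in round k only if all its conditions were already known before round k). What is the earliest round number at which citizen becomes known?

Round 1 — (vi), derive has_dependent.
Round 2 — (iii), derive renewal_due.
Round 3 — (ii), derive tax_filed.
Round 4 — (v), derive citizen.
citizen first appears in round 4.

4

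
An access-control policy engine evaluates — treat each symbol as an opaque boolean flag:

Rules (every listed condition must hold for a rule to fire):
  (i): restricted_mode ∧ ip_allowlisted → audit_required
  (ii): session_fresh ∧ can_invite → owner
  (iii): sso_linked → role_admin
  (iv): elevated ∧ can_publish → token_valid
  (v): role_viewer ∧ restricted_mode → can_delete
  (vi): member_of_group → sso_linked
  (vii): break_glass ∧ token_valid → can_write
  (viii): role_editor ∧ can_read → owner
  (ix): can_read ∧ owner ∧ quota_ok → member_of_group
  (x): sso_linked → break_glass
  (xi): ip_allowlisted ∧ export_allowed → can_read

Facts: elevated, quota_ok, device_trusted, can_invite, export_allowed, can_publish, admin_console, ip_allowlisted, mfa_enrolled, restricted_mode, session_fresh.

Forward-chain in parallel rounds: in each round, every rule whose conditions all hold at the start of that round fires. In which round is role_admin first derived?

Round 1 fires (i), (ii), (iv), (xi), giving audit_required, owner, token_valid, can_read.
Round 2 fires (ix), giving member_of_group.
Round 3 fires (vi), giving sso_linked.
Round 4 fires (iii), (x), giving role_admin, break_glass.
role_admin first appears in round 4.

4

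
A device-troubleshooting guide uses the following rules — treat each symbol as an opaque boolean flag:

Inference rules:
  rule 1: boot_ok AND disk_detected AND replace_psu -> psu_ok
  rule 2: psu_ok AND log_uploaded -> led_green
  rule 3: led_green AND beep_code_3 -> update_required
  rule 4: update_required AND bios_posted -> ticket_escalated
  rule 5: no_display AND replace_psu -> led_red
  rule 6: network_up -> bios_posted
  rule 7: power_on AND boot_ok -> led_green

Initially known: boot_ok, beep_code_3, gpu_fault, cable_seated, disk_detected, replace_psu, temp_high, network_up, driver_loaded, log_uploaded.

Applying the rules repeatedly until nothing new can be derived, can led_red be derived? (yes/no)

no

Round 1 — rule 1, rule 6, derive psu_ok, bios_posted.
Round 2 — rule 2, derive led_green.
Round 3 — rule 3, derive update_required.
Round 4 — rule 4, derive ticket_escalated.
Fixed point reached. led_red is concluded only by rule 5; rule 5 needs no_display (never derived).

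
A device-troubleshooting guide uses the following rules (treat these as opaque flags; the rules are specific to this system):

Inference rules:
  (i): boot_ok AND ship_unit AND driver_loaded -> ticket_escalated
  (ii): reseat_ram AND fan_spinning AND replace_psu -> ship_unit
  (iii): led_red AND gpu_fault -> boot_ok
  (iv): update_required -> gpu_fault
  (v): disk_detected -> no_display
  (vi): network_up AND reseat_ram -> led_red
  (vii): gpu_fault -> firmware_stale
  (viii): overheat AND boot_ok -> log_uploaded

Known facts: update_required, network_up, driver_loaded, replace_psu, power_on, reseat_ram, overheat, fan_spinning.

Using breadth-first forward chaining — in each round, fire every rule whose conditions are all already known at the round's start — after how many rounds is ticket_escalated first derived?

3

Round 1 — (ii), (iv), (vi), derive ship_unit, gpu_fault, led_red.
Round 2 — (iii), (vii), derive boot_ok, firmware_stale.
Round 3 — (i), (viii), derive ticket_escalated, log_uploaded.
ticket_escalated first appears in round 3.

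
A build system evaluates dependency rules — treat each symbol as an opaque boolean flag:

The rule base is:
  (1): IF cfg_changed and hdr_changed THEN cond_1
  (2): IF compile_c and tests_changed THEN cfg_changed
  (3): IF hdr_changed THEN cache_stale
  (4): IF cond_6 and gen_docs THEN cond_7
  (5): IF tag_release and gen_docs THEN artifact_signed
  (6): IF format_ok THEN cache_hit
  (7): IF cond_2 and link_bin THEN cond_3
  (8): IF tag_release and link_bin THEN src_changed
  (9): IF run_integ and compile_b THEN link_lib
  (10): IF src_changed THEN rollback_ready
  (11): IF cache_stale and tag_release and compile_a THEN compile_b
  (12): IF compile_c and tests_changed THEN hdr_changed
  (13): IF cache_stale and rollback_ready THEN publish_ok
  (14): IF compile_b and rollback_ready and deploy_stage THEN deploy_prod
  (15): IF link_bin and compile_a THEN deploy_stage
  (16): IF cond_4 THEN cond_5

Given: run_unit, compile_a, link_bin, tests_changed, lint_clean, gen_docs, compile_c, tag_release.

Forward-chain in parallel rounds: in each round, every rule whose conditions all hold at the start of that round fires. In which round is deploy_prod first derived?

Round 1: (2) [IF compile_c and tests_changed THEN cfg_changed]; (5) [IF tag_release and gen_docs THEN artifact_signed]; (8) [IF tag_release and link_bin THEN src_changed]; (12) [IF compile_c and tests_changed THEN hdr_changed]; (15) [IF link_bin and compile_a THEN deploy_stage]. New: cfg_changed, artifact_signed, src_changed, hdr_changed, deploy_stage.
Round 2: (1) [IF cfg_changed and hdr_changed THEN cond_1]; (3) [IF hdr_changed THEN cache_stale]; (10) [IF src_changed THEN rollback_ready]. New: cond_1, cache_stale, rollback_ready.
Round 3: (11) [IF cache_stale and tag_release and compile_a THEN compile_b]; (13) [IF cache_stale and rollback_ready THEN publish_ok]. New: compile_b, publish_ok.
Round 4: (14) [IF compile_b and rollback_ready and deploy_stage THEN deploy_prod]. New: deploy_prod.
deploy_prod first appears in round 4.

4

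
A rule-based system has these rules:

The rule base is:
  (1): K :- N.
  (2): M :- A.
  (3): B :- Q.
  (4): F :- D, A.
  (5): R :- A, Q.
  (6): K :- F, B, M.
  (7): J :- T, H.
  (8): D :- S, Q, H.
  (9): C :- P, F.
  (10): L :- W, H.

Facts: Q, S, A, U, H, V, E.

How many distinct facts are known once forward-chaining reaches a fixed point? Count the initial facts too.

Round 1: (2) [M :- A.]; (3) [B :- Q.]; (5) [R :- A, Q.]; (8) [D :- S, Q, H.]. Adds M, B, R, D.
Round 2: (4) [F :- D, A.]. Adds F.
Round 3: (6) [K :- F, B, M.]. Adds K.
Closure: {A, B, D, E, F, H, K, M, Q, R, S, U, V} — 13 facts.

13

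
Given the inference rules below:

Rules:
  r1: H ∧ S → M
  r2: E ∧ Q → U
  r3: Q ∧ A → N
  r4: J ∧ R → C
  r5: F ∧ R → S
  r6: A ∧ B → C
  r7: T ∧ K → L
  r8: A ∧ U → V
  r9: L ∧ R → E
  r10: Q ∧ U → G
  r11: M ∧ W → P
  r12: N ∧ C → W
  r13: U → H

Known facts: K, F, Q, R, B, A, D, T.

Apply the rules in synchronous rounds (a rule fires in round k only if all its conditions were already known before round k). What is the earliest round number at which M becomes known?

Round 1 — r3, r5, r6, r7, derive N, S, C, L.
Round 2 — r9, r12, derive E, W.
Round 3 — r2, derive U.
Round 4 — r8, r10, r13, derive V, G, H.
Round 5 — r1, derive M.
M first appears in round 5.

5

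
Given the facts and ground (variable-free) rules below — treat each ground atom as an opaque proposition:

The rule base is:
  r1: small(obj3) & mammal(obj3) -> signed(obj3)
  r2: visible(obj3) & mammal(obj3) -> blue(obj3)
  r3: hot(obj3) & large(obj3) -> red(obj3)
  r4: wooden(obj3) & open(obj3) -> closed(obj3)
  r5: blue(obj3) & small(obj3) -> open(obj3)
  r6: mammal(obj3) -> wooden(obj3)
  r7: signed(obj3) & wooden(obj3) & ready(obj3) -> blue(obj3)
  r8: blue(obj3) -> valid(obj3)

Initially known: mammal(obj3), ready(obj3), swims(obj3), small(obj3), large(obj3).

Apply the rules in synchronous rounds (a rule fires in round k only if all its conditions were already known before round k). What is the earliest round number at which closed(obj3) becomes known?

Round 1 fires r1, r6, giving signed(obj3), wooden(obj3).
Round 2 fires r7, giving blue(obj3).
Round 3 fires r5, r8, giving open(obj3), valid(obj3).
Round 4 fires r4, giving closed(obj3).
closed(obj3) first appears in round 4.

4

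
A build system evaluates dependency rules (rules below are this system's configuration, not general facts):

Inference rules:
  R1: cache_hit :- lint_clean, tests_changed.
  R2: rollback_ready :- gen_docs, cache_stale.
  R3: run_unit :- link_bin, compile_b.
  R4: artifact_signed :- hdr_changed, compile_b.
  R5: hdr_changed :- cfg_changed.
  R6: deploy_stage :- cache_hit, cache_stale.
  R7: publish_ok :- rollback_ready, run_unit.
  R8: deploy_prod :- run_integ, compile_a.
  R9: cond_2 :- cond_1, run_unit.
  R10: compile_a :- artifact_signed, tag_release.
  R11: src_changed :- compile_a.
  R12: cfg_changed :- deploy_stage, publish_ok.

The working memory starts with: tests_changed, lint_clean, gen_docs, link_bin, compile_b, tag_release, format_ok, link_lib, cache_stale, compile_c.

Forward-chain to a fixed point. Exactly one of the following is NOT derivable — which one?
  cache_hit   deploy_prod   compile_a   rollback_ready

deploy_prod

[1] R1 [cache_hit :- lint_clean, tests_changed.]; R2 [rollback_ready :- gen_docs, cache_stale.]; R3 [run_unit :- link_bin, compile_b.]. ⇒ new: cache_hit, rollback_ready, run_unit.
[2] R6 [deploy_stage :- cache_hit, cache_stale.]; R7 [publish_ok :- rollback_ready, run_unit.]. ⇒ new: deploy_stage, publish_ok.
[3] R12 [cfg_changed :- deploy_stage, publish_ok.]. ⇒ new: cfg_changed.
[4] R5 [hdr_changed :- cfg_changed.]. ⇒ new: hdr_changed.
[5] R4 [artifact_signed :- hdr_changed, compile_b.]. ⇒ new: artifact_signed.
[6] R10 [compile_a :- artifact_signed, tag_release.]. ⇒ new: compile_a.
[7] R11 [src_changed :- compile_a.]. ⇒ new: src_changed.
Derived: rollback_ready (round 1), cache_hit (round 1), compile_a (round 6). deploy_prod never appears in any round.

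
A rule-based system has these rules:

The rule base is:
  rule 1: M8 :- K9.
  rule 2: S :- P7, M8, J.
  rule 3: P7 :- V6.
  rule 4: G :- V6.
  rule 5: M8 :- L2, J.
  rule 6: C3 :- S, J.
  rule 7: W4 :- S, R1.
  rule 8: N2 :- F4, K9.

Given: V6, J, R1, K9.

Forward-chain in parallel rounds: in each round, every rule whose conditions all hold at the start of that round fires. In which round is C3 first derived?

Round 1: rule 1 [M8 :- K9.]; rule 3 [P7 :- V6.]; rule 4 [G :- V6.]. Adds M8, P7, G.
Round 2: rule 2 [S :- P7, M8, J.]. Adds S.
Round 3: rule 6 [C3 :- S, J.]; rule 7 [W4 :- S, R1.]. Adds C3, W4.
C3 first appears in round 3.

3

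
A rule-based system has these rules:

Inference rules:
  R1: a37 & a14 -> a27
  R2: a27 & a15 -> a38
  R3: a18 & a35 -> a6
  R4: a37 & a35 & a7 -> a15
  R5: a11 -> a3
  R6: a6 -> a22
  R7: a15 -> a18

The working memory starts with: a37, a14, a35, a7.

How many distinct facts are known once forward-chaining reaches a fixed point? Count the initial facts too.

10

Round 1 fires R1, R4, giving a27, a15.
Round 2 fires R2, R7, giving a38, a18.
Round 3 fires R3, giving a6.
Round 4 fires R6, giving a22.
Closure: {a14, a15, a18, a22, a27, a35, a37, a38, a6, a7} — 10 facts.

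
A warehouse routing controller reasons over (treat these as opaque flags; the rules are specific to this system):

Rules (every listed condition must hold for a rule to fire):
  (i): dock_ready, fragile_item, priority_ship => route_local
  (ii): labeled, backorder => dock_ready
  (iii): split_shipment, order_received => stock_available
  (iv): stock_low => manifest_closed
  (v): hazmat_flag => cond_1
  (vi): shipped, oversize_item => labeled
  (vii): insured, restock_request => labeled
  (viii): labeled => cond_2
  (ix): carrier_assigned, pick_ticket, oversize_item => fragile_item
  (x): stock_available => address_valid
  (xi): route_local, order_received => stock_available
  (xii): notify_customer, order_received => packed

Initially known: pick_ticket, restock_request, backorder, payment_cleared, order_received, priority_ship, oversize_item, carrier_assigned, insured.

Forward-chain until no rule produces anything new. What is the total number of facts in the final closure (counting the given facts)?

Round 1 fires (vii), (ix), giving labeled, fragile_item.
Round 2 fires (ii), (viii), giving dock_ready, cond_2.
Round 3 fires (i), giving route_local.
Round 4 fires (xi), giving stock_available.
Round 5 fires (x), giving address_valid.
Closure: {address_valid, backorder, carrier_assigned, cond_2, dock_ready, fragile_item, insured, labeled, order_received, oversize_item, payment_cleared, pick_ticket, priority_ship, restock_request, route_local, stock_available} — 16 facts.

16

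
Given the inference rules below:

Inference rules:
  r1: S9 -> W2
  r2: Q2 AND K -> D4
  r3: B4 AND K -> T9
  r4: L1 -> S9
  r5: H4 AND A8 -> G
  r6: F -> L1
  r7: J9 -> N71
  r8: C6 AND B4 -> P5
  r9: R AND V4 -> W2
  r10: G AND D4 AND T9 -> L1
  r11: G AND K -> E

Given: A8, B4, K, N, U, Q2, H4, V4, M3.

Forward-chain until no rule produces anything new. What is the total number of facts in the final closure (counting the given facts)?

Round 1: r2 [Q2 AND K -> D4]; r3 [B4 AND K -> T9]; r5 [H4 AND A8 -> G]. New: D4, T9, G.
Round 2: r10 [G AND D4 AND T9 -> L1]; r11 [G AND K -> E]. New: L1, E.
Round 3: r4 [L1 -> S9]. New: S9.
Round 4: r1 [S9 -> W2]. New: W2.
Closure: {A8, B4, D4, E, G, H4, K, L1, M3, N, Q2, S9, T9, U, V4, W2} — 16 facts.

16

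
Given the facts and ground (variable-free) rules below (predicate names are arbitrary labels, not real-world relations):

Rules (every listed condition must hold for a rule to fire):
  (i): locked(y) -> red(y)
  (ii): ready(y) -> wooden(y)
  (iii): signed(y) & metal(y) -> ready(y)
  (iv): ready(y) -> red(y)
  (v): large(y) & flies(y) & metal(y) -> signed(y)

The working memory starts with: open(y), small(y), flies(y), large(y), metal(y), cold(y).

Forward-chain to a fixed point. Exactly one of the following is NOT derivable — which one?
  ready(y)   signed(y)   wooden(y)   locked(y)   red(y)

Round 1: (v) [large(y) & flies(y) & metal(y) -> signed(y)]. New: signed(y).
Round 2: (iii) [signed(y) & metal(y) -> ready(y)]. New: ready(y).
Round 3: (ii) [ready(y) -> wooden(y)]; (iv) [ready(y) -> red(y)]. New: wooden(y), red(y).
Derived: ready(y) (round 2), wooden(y) (round 3), red(y) (round 3), signed(y) (round 1). locked(y) never appears in any round.

locked(y)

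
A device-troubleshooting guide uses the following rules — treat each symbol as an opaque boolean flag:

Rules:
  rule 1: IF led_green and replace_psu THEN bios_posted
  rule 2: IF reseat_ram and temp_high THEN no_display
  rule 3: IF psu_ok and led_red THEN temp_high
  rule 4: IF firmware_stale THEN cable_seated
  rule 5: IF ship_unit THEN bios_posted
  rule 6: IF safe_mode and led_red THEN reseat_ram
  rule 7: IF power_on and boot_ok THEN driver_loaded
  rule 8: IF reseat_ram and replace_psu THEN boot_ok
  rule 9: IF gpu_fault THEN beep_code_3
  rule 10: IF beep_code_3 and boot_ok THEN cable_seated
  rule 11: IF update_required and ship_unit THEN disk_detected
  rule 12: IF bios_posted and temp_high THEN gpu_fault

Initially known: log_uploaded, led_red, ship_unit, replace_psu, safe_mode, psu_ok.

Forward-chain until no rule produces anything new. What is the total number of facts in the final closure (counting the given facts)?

14

Round 1 fires rule 3, rule 5, rule 6, giving temp_high, bios_posted, reseat_ram.
Round 2 fires rule 2, rule 8, rule 12, giving no_display, boot_ok, gpu_fault.
Round 3 fires rule 9, giving beep_code_3.
Round 4 fires rule 10, giving cable_seated.
Closure: {beep_code_3, bios_posted, boot_ok, cable_seated, gpu_fault, led_red, log_uploaded, no_display, psu_ok, replace_psu, reseat_ram, safe_mode, ship_unit, temp_high} — 14 facts.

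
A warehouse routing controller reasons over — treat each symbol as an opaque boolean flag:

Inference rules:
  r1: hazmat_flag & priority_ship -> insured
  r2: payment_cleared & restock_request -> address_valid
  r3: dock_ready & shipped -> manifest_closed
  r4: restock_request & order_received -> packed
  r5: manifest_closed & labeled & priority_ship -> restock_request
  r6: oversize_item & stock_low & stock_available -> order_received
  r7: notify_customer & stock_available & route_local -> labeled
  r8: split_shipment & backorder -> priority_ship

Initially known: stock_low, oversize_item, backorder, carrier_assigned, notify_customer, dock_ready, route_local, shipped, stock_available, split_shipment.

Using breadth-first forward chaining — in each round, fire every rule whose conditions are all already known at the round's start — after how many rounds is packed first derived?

3

[1] r3 [dock_ready & shipped -> manifest_closed]; r6 [oversize_item & stock_low & stock_available -> order_received]; r7 [notify_customer & stock_available & route_local -> labeled]; r8 [split_shipment & backorder -> priority_ship]. ⇒ new: manifest_closed, order_received, labeled, priority_ship.
[2] r5 [manifest_closed & labeled & priority_ship -> restock_request]. ⇒ new: restock_request.
[3] r4 [restock_request & order_received -> packed]. ⇒ new: packed.
packed first appears in round 3.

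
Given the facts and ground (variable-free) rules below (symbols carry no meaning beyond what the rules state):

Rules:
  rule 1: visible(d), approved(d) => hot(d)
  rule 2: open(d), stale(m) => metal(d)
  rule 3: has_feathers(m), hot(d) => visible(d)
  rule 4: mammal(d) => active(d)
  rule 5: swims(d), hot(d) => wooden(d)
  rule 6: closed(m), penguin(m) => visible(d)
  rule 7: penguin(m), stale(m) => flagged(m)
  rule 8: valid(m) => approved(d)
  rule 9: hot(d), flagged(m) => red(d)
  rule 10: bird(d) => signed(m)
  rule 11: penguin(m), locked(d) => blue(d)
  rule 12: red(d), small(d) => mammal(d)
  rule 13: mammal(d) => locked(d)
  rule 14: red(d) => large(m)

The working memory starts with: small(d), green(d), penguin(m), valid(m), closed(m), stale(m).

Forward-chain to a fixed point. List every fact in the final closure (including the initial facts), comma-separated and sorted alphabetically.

active(d), approved(d), blue(d), closed(m), flagged(m), green(d), hot(d), large(m), locked(d), mammal(d), penguin(m), red(d), small(d), stale(m), valid(m), visible(d)

Round 1: rule 6 [closed(m), penguin(m) => visible(d)]; rule 7 [penguin(m), stale(m) => flagged(m)]; rule 8 [valid(m) => approved(d)]. Adds visible(d), flagged(m), approved(d).
Round 2: rule 1 [visible(d), approved(d) => hot(d)]. Adds hot(d).
Round 3: rule 9 [hot(d), flagged(m) => red(d)]. Adds red(d).
Round 4: rule 12 [red(d), small(d) => mammal(d)]; rule 14 [red(d) => large(m)]. Adds mammal(d), large(m).
Round 5: rule 4 [mammal(d) => active(d)]; rule 13 [mammal(d) => locked(d)]. Adds active(d), locked(d).
Round 6: rule 11 [penguin(m), locked(d) => blue(d)]. Adds blue(d).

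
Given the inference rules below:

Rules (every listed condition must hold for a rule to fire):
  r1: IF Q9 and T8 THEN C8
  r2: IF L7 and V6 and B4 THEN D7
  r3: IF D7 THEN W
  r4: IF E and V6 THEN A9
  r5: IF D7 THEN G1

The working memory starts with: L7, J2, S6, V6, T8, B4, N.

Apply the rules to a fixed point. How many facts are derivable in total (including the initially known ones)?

10

Round 1 — r2, derive D7.
Round 2 — r3, r5, derive W, G1.
Closure: {B4, D7, G1, J2, L7, N, S6, T8, V6, W} — 10 facts.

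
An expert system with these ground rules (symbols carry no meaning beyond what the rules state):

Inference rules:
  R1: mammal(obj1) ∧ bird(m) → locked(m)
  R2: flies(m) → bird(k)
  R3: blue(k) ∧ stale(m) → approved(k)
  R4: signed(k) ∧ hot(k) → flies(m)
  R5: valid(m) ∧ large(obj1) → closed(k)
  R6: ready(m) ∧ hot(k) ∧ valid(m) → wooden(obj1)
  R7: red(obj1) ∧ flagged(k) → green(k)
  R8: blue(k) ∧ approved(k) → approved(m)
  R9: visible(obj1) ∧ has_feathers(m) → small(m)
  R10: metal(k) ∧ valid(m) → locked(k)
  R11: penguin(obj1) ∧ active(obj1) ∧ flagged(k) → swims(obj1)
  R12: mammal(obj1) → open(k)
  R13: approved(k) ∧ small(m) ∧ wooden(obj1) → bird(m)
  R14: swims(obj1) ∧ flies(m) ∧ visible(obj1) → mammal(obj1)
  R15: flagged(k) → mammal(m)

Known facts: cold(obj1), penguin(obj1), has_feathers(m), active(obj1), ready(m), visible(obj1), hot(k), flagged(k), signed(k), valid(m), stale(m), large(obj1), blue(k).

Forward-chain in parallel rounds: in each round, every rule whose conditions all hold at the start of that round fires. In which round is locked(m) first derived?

Round 1: R3 [blue(k) ∧ stale(m) → approved(k)]; R4 [signed(k) ∧ hot(k) → flies(m)]; R5 [valid(m) ∧ large(obj1) → closed(k)]; R6 [ready(m) ∧ hot(k) ∧ valid(m) → wooden(obj1)]; R9 [visible(obj1) ∧ has_feathers(m) → small(m)]; R11 [penguin(obj1) ∧ active(obj1) ∧ flagged(k) → swims(obj1)]; R15 [flagged(k) → mammal(m)]. New: approved(k), flies(m), closed(k), wooden(obj1), small(m), swims(obj1), mammal(m).
Round 2: R2 [flies(m) → bird(k)]; R8 [blue(k) ∧ approved(k) → approved(m)]; R13 [approved(k) ∧ small(m) ∧ wooden(obj1) → bird(m)]; R14 [swims(obj1) ∧ flies(m) ∧ visible(obj1) → mammal(obj1)]. New: bird(k), approved(m), bird(m), mammal(obj1).
Round 3: R1 [mammal(obj1) ∧ bird(m) → locked(m)]; R12 [mammal(obj1) → open(k)]. New: locked(m), open(k).
locked(m) first appears in round 3.

3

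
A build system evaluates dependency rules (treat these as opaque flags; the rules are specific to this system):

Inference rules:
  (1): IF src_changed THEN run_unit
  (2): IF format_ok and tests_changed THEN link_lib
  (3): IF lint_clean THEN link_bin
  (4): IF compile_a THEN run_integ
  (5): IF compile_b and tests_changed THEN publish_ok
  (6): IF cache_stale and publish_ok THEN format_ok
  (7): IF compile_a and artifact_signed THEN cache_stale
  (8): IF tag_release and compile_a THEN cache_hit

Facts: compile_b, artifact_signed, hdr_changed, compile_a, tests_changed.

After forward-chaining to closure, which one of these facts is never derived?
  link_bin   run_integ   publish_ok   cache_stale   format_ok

Round 1 — (4), (5), (7), derive run_integ, publish_ok, cache_stale.
Round 2 — (6), derive format_ok.
Round 3 — (2), derive link_lib.
Derived: format_ok (round 2), publish_ok (round 1), cache_stale (round 1), run_integ (round 1). link_bin never appears in any round.

link_bin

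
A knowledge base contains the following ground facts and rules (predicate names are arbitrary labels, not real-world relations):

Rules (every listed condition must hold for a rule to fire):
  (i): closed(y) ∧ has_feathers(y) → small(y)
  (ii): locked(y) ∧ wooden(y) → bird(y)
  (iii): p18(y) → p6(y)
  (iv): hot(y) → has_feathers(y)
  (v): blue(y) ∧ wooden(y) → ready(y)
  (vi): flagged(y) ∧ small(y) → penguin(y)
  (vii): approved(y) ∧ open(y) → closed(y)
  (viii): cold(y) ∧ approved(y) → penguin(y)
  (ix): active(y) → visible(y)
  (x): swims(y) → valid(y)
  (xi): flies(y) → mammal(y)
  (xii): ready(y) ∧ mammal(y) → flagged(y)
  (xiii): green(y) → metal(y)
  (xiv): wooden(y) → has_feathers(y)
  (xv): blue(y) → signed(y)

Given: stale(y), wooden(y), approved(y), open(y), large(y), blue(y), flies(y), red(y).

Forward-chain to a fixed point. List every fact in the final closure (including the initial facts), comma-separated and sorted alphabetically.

Round 1: (v) [blue(y) ∧ wooden(y) → ready(y)]; (vii) [approved(y) ∧ open(y) → closed(y)]; (xi) [flies(y) → mammal(y)]; (xiv) [wooden(y) → has_feathers(y)]; (xv) [blue(y) → signed(y)]. New: ready(y), closed(y), mammal(y), has_feathers(y), signed(y).
Round 2: (i) [closed(y) ∧ has_feathers(y) → small(y)]; (xii) [ready(y) ∧ mammal(y) → flagged(y)]. New: small(y), flagged(y).
Round 3: (vi) [flagged(y) ∧ small(y) → penguin(y)]. New: penguin(y).

approved(y), blue(y), closed(y), flagged(y), flies(y), has_feathers(y), large(y), mammal(y), open(y), penguin(y), ready(y), red(y), signed(y), small(y), stale(y), wooden(y)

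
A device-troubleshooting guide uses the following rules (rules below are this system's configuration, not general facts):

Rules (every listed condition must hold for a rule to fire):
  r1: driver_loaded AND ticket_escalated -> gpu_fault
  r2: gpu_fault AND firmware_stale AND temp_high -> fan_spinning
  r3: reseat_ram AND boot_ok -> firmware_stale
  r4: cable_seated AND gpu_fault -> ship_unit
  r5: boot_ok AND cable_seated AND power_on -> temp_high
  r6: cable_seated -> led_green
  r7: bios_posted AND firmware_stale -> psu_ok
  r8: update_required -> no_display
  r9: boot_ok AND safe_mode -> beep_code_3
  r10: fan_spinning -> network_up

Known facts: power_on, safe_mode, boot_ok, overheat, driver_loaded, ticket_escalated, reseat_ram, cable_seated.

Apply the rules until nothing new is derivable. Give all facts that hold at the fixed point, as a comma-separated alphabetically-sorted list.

beep_code_3, boot_ok, cable_seated, driver_loaded, fan_spinning, firmware_stale, gpu_fault, led_green, network_up, overheat, power_on, reseat_ram, safe_mode, ship_unit, temp_high, ticket_escalated

Round 1 fires r1, r3, r5, r6, r9, giving gpu_fault, firmware_stale, temp_high, led_green, beep_code_3.
Round 2 fires r2, r4, giving fan_spinning, ship_unit.
Round 3 fires r10, giving network_up.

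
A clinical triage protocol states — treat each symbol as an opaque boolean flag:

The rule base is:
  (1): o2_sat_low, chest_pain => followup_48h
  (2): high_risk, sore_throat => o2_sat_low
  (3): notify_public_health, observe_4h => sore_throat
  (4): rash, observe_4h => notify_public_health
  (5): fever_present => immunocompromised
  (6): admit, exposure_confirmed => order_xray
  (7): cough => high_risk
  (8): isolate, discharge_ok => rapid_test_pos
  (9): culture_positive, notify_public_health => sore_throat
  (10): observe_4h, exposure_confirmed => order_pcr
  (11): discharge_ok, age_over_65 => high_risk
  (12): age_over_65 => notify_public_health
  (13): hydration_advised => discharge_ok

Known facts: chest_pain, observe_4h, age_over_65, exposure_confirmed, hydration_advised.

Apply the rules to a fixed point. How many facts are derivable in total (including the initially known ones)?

[1] (10) [observe_4h, exposure_confirmed => order_pcr]; (12) [age_over_65 => notify_public_health]; (13) [hydration_advised => discharge_ok]. ⇒ new: order_pcr, notify_public_health, discharge_ok.
[2] (3) [notify_public_health, observe_4h => sore_throat]; (11) [discharge_ok, age_over_65 => high_risk]. ⇒ new: sore_throat, high_risk.
[3] (2) [high_risk, sore_throat => o2_sat_low]. ⇒ new: o2_sat_low.
[4] (1) [o2_sat_low, chest_pain => followup_48h]. ⇒ new: followup_48h.
Closure: {age_over_65, chest_pain, discharge_ok, exposure_confirmed, followup_48h, high_risk, hydration_advised, notify_public_health, o2_sat_low, observe_4h, order_pcr, sore_throat} — 12 facts.

12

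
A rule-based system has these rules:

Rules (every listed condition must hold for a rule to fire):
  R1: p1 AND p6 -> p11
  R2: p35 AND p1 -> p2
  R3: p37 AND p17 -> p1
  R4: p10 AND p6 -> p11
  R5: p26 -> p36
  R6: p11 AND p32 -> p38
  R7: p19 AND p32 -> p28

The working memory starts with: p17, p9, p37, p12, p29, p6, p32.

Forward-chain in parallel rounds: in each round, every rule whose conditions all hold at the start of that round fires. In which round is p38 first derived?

Round 1 fires R3, giving p1.
Round 2 fires R1, giving p11.
Round 3 fires R6, giving p38.
p38 first appears in round 3.

3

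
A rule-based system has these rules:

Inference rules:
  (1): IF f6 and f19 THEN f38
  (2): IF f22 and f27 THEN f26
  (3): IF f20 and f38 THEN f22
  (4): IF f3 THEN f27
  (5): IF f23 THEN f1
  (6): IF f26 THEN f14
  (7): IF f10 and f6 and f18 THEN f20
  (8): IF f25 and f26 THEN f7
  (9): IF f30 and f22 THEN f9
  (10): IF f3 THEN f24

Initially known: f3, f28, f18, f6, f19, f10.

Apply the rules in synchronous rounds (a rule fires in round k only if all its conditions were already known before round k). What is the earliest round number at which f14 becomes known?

Round 1 — (1), (4), (7), (10), derive f38, f27, f20, f24.
Round 2 — (3), derive f22.
Round 3 — (2), derive f26.
Round 4 — (6), derive f14.
f14 first appears in round 4.

4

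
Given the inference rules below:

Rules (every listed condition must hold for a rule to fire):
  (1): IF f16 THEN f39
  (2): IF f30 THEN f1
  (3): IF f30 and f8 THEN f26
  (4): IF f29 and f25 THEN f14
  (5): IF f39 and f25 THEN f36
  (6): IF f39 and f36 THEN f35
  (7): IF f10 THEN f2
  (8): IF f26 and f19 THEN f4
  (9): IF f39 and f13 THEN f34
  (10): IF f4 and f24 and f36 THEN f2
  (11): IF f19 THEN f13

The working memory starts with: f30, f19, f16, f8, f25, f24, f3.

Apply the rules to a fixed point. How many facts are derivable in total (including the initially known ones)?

[1] (1) [IF f16 THEN f39]; (2) [IF f30 THEN f1]; (3) [IF f30 and f8 THEN f26]; (11) [IF f19 THEN f13]. ⇒ new: f39, f1, f26, f13.
[2] (5) [IF f39 and f25 THEN f36]; (8) [IF f26 and f19 THEN f4]; (9) [IF f39 and f13 THEN f34]. ⇒ new: f36, f4, f34.
[3] (6) [IF f39 and f36 THEN f35]; (10) [IF f4 and f24 and f36 THEN f2]. ⇒ new: f35, f2.
Closure: {f1, f13, f16, f19, f2, f24, f25, f26, f3, f30, f34, f35, f36, f39, f4, f8} — 16 facts.

16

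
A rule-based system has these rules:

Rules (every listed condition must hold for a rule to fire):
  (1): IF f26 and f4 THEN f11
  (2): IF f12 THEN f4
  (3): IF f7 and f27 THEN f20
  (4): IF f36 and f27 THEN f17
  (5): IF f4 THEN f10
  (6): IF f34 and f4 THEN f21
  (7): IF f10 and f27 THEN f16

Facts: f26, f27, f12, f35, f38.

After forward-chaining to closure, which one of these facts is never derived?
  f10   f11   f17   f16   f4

f17

Round 1 — (2), derive f4.
Round 2 — (1), (5), derive f11, f10.
Round 3 — (7), derive f16.
Derived: f16 (round 3), f4 (round 1), f11 (round 2), f10 (round 2). f17 never appears in any round.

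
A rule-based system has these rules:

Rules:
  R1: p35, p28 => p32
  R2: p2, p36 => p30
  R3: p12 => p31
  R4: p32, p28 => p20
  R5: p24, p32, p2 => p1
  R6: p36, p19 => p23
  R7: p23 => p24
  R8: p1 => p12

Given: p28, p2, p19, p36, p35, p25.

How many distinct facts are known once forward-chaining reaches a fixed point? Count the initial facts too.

Round 1 — R1, R2, R6, derive p32, p30, p23.
Round 2 — R4, R7, derive p20, p24.
Round 3 — R5, derive p1.
Round 4 — R8, derive p12.
Round 5 — R3, derive p31.
Closure: {p1, p12, p19, p2, p20, p23, p24, p25, p28, p30, p31, p32, p35, p36} — 14 facts.

14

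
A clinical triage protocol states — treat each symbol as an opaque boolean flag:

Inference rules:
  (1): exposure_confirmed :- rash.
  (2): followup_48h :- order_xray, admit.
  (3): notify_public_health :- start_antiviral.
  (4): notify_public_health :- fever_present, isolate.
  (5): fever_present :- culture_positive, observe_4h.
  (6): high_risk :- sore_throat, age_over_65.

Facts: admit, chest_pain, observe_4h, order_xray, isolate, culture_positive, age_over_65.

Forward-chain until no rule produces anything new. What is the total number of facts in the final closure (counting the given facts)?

10

[1] (2) [followup_48h :- order_xray, admit.]; (5) [fever_present :- culture_positive, observe_4h.]. ⇒ new: followup_48h, fever_present.
[2] (4) [notify_public_health :- fever_present, isolate.]. ⇒ new: notify_public_health.
Closure: {admit, age_over_65, chest_pain, culture_positive, fever_present, followup_48h, isolate, notify_public_health, observe_4h, order_xray} — 10 facts.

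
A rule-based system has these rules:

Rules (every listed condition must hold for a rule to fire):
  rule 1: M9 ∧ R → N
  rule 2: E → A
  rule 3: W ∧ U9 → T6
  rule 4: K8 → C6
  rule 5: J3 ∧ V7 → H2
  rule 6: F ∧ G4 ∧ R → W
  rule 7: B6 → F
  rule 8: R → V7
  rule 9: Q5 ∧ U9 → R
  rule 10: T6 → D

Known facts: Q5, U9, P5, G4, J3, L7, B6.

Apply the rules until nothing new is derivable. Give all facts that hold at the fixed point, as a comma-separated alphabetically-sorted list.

B6, D, F, G4, H2, J3, L7, P5, Q5, R, T6, U9, V7, W

Round 1: rule 7 [B6 → F]; rule 9 [Q5 ∧ U9 → R]. New: F, R.
Round 2: rule 6 [F ∧ G4 ∧ R → W]; rule 8 [R → V7]. New: W, V7.
Round 3: rule 3 [W ∧ U9 → T6]; rule 5 [J3 ∧ V7 → H2]. New: T6, H2.
Round 4: rule 10 [T6 → D]. New: D.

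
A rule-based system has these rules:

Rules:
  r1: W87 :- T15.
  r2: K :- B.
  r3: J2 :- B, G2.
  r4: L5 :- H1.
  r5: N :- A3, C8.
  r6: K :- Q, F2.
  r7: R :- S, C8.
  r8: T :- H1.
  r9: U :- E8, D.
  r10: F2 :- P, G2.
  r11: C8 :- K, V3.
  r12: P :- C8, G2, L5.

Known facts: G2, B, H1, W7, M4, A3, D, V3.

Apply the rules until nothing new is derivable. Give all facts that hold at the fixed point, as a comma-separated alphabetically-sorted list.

A3, B, C8, D, F2, G2, H1, J2, K, L5, M4, N, P, T, V3, W7

Round 1 — r2, r3, r4, r8, derive K, J2, L5, T.
Round 2 — r11, derive C8.
Round 3 — r5, r12, derive N, P.
Round 4 — r10, derive F2.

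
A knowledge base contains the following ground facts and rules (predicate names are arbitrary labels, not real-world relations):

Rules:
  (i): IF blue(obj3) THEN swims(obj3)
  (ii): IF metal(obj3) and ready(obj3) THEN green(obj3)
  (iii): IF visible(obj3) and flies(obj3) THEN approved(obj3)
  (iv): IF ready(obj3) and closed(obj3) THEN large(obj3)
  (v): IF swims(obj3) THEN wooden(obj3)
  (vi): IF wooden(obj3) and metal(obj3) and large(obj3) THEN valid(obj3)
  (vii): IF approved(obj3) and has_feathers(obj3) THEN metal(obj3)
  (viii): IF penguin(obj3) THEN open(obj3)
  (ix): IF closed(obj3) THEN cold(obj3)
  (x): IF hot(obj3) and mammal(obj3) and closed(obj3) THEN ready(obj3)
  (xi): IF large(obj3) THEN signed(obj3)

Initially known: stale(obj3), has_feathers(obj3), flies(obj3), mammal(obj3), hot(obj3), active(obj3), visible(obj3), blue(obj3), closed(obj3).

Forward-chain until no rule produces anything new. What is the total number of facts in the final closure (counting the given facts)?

19

Round 1: (i) [IF blue(obj3) THEN swims(obj3)]; (iii) [IF visible(obj3) and flies(obj3) THEN approved(obj3)]; (ix) [IF closed(obj3) THEN cold(obj3)]; (x) [IF hot(obj3) and mammal(obj3) and closed(obj3) THEN ready(obj3)]. Adds swims(obj3), approved(obj3), cold(obj3), ready(obj3).
Round 2: (iv) [IF ready(obj3) and closed(obj3) THEN large(obj3)]; (v) [IF swims(obj3) THEN wooden(obj3)]; (vii) [IF approved(obj3) and has_feathers(obj3) THEN metal(obj3)]. Adds large(obj3), wooden(obj3), metal(obj3).
Round 3: (ii) [IF metal(obj3) and ready(obj3) THEN green(obj3)]; (vi) [IF wooden(obj3) and metal(obj3) and large(obj3) THEN valid(obj3)]; (xi) [IF large(obj3) THEN signed(obj3)]. Adds green(obj3), valid(obj3), signed(obj3).
Closure: {active(obj3), approved(obj3), blue(obj3), closed(obj3), cold(obj3), flies(obj3), green(obj3), has_feathers(obj3), hot(obj3), large(obj3), mammal(obj3), metal(obj3), ready(obj3), signed(obj3), stale(obj3), swims(obj3), valid(obj3), visible(obj3), wooden(obj3)} — 19 facts.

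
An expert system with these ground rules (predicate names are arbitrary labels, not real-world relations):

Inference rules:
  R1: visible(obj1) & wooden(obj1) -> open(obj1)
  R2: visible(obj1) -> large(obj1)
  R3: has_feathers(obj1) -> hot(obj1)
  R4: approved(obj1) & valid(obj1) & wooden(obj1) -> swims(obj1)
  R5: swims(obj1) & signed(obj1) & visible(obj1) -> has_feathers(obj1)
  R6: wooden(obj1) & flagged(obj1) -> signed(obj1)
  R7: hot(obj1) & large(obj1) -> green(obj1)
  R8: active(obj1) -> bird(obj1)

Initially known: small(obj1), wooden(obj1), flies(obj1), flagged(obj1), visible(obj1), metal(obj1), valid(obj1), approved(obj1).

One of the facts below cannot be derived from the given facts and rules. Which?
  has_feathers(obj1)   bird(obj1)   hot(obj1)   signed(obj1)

bird(obj1)

[1] R1 [visible(obj1) & wooden(obj1) -> open(obj1)]; R2 [visible(obj1) -> large(obj1)]; R4 [approved(obj1) & valid(obj1) & wooden(obj1) -> swims(obj1)]; R6 [wooden(obj1) & flagged(obj1) -> signed(obj1)]. ⇒ new: open(obj1), large(obj1), swims(obj1), signed(obj1).
[2] R5 [swims(obj1) & signed(obj1) & visible(obj1) -> has_feathers(obj1)]. ⇒ new: has_feathers(obj1).
[3] R3 [has_feathers(obj1) -> hot(obj1)]. ⇒ new: hot(obj1).
[4] R7 [hot(obj1) & large(obj1) -> green(obj1)]. ⇒ new: green(obj1).
Derived: has_feathers(obj1) (round 2), hot(obj1) (round 3), signed(obj1) (round 1). bird(obj1) never appears in any round.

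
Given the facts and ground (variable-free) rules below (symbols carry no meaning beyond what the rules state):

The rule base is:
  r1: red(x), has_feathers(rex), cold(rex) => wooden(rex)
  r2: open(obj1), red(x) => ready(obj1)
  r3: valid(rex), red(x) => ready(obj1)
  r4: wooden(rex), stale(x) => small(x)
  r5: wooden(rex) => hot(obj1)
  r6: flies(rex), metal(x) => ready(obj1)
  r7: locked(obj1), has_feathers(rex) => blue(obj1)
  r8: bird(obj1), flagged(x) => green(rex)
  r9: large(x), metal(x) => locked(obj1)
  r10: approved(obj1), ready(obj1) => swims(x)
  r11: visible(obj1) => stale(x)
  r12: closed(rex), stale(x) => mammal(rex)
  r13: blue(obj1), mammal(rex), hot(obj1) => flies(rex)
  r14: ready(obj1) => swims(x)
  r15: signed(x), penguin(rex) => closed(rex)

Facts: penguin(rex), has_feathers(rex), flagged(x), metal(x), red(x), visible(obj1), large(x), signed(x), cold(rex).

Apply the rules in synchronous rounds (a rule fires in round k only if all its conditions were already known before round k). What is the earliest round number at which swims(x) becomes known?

Round 1: r1 [red(x), has_feathers(rex), cold(rex) => wooden(rex)]; r9 [large(x), metal(x) => locked(obj1)]; r11 [visible(obj1) => stale(x)]; r15 [signed(x), penguin(rex) => closed(rex)]. New: wooden(rex), locked(obj1), stale(x), closed(rex).
Round 2: r4 [wooden(rex), stale(x) => small(x)]; r5 [wooden(rex) => hot(obj1)]; r7 [locked(obj1), has_feathers(rex) => blue(obj1)]; r12 [closed(rex), stale(x) => mammal(rex)]. New: small(x), hot(obj1), blue(obj1), mammal(rex).
Round 3: r13 [blue(obj1), mammal(rex), hot(obj1) => flies(rex)]. New: flies(rex).
Round 4: r6 [flies(rex), metal(x) => ready(obj1)]. New: ready(obj1).
Round 5: r14 [ready(obj1) => swims(x)]. New: swims(x).
swims(x) first appears in round 5.

5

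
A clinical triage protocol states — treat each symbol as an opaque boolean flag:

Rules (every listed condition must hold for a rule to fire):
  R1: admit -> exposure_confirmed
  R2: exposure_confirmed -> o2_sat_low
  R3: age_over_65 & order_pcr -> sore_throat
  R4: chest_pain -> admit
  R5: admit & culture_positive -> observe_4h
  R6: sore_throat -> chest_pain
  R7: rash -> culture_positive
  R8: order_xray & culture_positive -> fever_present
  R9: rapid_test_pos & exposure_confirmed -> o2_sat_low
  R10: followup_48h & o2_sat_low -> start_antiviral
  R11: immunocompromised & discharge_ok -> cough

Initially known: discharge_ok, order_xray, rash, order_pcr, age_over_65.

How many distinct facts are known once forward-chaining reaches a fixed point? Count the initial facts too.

Round 1: R3 [age_over_65 & order_pcr -> sore_throat]; R7 [rash -> culture_positive]. Adds sore_throat, culture_positive.
Round 2: R6 [sore_throat -> chest_pain]; R8 [order_xray & culture_positive -> fever_present]. Adds chest_pain, fever_present.
Round 3: R4 [chest_pain -> admit]. Adds admit.
Round 4: R1 [admit -> exposure_confirmed]; R5 [admit & culture_positive -> observe_4h]. Adds exposure_confirmed, observe_4h.
Round 5: R2 [exposure_confirmed -> o2_sat_low]. Adds o2_sat_low.
Closure: {admit, age_over_65, chest_pain, culture_positive, discharge_ok, exposure_confirmed, fever_present, o2_sat_low, observe_4h, order_pcr, order_xray, rash, sore_throat} — 13 facts.

13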